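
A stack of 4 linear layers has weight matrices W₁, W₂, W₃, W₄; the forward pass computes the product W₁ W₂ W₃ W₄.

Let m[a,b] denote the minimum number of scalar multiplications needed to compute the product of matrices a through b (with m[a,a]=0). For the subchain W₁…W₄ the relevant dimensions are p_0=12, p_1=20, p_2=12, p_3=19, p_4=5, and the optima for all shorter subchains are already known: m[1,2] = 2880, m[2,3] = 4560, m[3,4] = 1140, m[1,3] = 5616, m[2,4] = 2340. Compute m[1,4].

3540

m[1,4] = min over k∈[1,3] of m[1,k]+m[k+1,4]+p_{0}·p_k·p_{4}.
k=1: 0 + 2340 + 12·20·5 = 3540; k=2: 2880 + 1140 + 12·12·5 = 4740; k=3: 5616 + 0 + 12·19·5 = 6756.
Minimum: 3540 at k=1.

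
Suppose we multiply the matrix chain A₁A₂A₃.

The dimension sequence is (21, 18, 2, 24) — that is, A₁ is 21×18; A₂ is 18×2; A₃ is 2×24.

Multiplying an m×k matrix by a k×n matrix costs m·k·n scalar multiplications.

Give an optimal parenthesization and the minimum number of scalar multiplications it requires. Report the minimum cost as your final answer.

1764

(A₁(A₂A₃)): cost 9936.
((A₁A₂)A₃): cost 1764.
Optimal: ((A₁A₂)A₃) with cost 1764.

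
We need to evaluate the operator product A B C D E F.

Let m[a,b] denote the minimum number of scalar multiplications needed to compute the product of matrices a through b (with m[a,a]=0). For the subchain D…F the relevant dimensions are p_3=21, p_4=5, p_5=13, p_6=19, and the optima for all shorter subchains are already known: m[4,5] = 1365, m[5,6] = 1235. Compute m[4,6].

3230

m[4,6] = min over k∈[4,5] of m[4,k]+m[k+1,6]+p_{3}·p_k·p_{6}.
k=4: 0 + 1235 + 21·5·19 = 3230; k=5: 1365 + 0 + 21·13·19 = 6552.
Minimum: 3230 at k=4.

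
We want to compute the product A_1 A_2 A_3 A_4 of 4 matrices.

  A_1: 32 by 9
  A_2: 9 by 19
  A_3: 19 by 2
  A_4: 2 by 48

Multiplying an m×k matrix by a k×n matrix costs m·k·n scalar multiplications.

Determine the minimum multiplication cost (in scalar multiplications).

Adjacent pairs: A_1A_2 = 32·9·19 = 5472; A_2A_3 = 9·19·2 = 342; A_3A_4 = 19·2·48 = 1824.
Length 3: A_1..A_3: k=1: 0+342+32·9·2=918; k=2: 5472+0+32·19·2=6688 → min 918 | A_2..A_4: k=2: 0+1824+9·19·48=10032; k=3: 342+0+9·2·48=1206 → min 1206.
Length 4: A_1..A_4: k=1: 0+1206+32·9·48=15030; k=2: 5472+1824+32·19·48=36480; k=3: 918+0+32·2·48=3990 → min 3990.
Optimal order: ((A_1 (A_2 A_3)) A_4) with cost 3990.

3990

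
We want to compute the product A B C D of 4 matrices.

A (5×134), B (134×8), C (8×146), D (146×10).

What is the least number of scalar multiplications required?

Adjacent pairs: AB = 5·134·8 = 5360; BC = 134·8·146 = 156512; CD = 8·146·10 = 11680.
Length 3: A..C: k=1: 0+156512+5·134·146=254332; k=2: 5360+0+5·8·146=11200 → min 11200 | B..D: k=2: 0+11680+134·8·10=22400; k=3: 156512+0+134·146·10=352152 → min 22400.
Length 4: A..D: k=1: 0+22400+5·134·10=29100; k=2: 5360+11680+5·8·10=17440; k=3: 11200+0+5·146·10=18500 → min 17440.
Optimal order: ((A B) (C D)) with cost 17440.

17440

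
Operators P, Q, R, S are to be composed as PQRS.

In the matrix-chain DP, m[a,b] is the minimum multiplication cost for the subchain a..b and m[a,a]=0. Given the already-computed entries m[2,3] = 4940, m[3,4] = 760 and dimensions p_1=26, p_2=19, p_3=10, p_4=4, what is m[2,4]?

2736

m[2,4] = min over k∈[2,3] of m[2,k]+m[k+1,4]+p_{1}·p_k·p_{4}.
k=2: 0 + 760 + 26·19·4 = 2736; k=3: 4940 + 0 + 26·10·4 = 5980.
Minimum: 2736 at k=2.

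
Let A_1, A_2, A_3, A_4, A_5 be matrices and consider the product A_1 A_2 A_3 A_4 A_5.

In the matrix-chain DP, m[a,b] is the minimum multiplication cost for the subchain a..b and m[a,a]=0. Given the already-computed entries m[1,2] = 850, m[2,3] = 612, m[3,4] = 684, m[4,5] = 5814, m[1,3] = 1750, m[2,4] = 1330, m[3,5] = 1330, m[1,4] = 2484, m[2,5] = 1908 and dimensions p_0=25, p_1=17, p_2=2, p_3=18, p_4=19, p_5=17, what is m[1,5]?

3030

m[1,5] = min over k∈[1,4] of m[1,k]+m[k+1,5]+p_{0}·p_k·p_{5}.
k=1: 0 + 1908 + 25·17·17 = 9133; k=2: 850 + 1330 + 25·2·17 = 3030; k=3: 1750 + 5814 + 25·18·17 = 15214; k=4: 2484 + 0 + 25·19·17 = 10559.
Minimum: 3030 at k=2.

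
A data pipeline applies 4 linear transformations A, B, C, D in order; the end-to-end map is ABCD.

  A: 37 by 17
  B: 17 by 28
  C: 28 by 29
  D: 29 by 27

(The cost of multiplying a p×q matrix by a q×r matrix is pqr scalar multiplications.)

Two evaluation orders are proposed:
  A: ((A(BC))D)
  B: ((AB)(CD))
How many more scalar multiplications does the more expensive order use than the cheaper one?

6492

Order A = ((A(BC))D): (BC): 17×28 by 28×29 → 17×29, cost 17·28·29 = 13804; (A(BC)): 37×17 by 17×29 → 37×29, cost 37·17·29 = 18241; cumulative 32045; ((A(BC))D): 37×29 by 29×27 → 37×27, cost 37·29·27 = 28971; cumulative 61016. Total 61016.
Order B = ((AB)(CD)): (AB): 37×17 by 17×28 → 37×28, cost 37·17·28 = 17612; (CD): 28×29 by 29×27 → 28×27, cost 28·29·27 = 21924; ((AB)(CD)): 37×28 by 28×27 → 37×27, cost 37·28·27 = 27972; cumulative 67508. Total 67508.
Difference: |61016 − 67508| = 6492.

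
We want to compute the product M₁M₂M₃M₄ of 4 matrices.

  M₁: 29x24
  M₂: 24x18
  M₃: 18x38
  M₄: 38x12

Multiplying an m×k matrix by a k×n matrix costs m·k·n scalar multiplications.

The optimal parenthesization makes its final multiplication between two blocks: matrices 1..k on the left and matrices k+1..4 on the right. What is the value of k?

1

Adjacent pairs: M₁M₂ = 29·24·18 = 12528; M₂M₃ = 24·18·38 = 16416; M₃M₄ = 18·38·12 = 8208.
Length 3: M₁..M₃: k=1: 0+16416+29·24·38=42864; k=2: 12528+0+29·18·38=32364 → min 32364 | M₂..M₄: k=2: 0+8208+24·18·12=13392; k=3: 16416+0+24·38·12=27360 → min 13392.
Top-level splits: k=1: (M₁..M₁)·(M₂..M₄) → 0+13392+29·24·12 = 21744; k=2: (M₁..M₂)·(M₃..M₄) → 12528+8208+29·18·12 = 27000; k=3: (M₁..M₃)·(M₄..M₄) → 32364+0+29·38·12 = 45588.
Best split is after M₁, i.e. k = 1.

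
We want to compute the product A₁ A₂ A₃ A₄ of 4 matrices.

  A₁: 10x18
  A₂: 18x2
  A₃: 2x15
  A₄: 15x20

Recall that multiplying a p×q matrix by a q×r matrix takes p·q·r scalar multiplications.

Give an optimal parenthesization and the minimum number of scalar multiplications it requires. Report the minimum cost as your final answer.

Adjacent pairs: A₁A₂ = 10·18·2 = 360; A₂A₃ = 18·2·15 = 540; A₃A₄ = 2·15·20 = 600.
Length 3: A₁..A₃: k=1: 0+540+10·18·15=3240; k=2: 360+0+10·2·15=660 → min 660 | A₂..A₄: k=2: 0+600+18·2·20=1320; k=3: 540+0+18·15·20=5940 → min 1320.
Length 4: A₁..A₄: k=1: 0+1320+10·18·20=4920; k=2: 360+600+10·2·20=1360; k=3: 660+0+10·15·20=3660 → min 1360.
Optimal parenthesization: ((A₁ A₂) (A₃ A₄)) with cost 1360.

1360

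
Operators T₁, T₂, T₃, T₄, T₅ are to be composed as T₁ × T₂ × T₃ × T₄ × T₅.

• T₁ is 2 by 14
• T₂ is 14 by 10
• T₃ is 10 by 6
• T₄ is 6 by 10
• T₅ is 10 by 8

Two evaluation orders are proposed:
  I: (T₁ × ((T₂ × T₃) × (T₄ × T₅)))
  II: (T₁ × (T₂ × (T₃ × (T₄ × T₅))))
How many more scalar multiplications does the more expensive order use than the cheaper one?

Order I = (T₁ × ((T₂ × T₃) × (T₄ × T₅))): (T₂ × T₃): 14×10 by 10×6 → 14×6, cost 14·10·6 = 840; (T₄ × T₅): 6×10 by 10×8 → 6×8, cost 6·10·8 = 480; ((T₂ × T₃) × (T₄ × T₅)): 14×6 by 6×8 → 14×8, cost 14·6·8 = 672; cumulative 1992; (T₁ × ((T₂ × T₃) × (T₄ × T₅))): 2×14 by 14×8 → 2×8, cost 2·14·8 = 224; cumulative 2216. Total 2216.
Order II = (T₁ × (T₂ × (T₃ × (T₄ × T₅)))): (T₄ × T₅): 6×10 by 10×8 → 6×8, cost 6·10·8 = 480; (T₃ × (T₄ × T₅)): 10×6 by 6×8 → 10×8, cost 10·6·8 = 480; cumulative 960; (T₂ × (T₃ × (T₄ × T₅))): 14×10 by 10×8 → 14×8, cost 14·10·8 = 1120; cumulative 2080; (T₁ × (T₂ × (T₃ × (T₄ × T₅)))): 2×14 by 14×8 → 2×8, cost 2·14·8 = 224; cumulative 2304. Total 2304.
Difference: |2216 − 2304| = 88.

88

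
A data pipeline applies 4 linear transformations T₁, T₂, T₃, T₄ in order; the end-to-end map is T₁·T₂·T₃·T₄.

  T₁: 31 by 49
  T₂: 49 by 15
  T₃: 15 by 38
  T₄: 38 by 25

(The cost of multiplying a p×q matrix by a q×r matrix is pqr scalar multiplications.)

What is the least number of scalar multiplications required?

48660

Adjacent pairs: T₁T₂ = 31·49·15 = 22785; T₂T₃ = 49·15·38 = 27930; T₃T₄ = 15·38·25 = 14250.
Length 3: T₁..T₃: k=1: 0+27930+31·49·38=85652; k=2: 22785+0+31·15·38=40455 → min 40455 | T₂..T₄: k=2: 0+14250+49·15·25=32625; k=3: 27930+0+49·38·25=74480 → min 32625.
Length 4: T₁..T₄: k=1: 0+32625+31·49·25=70600; k=2: 22785+14250+31·15·25=48660; k=3: 40455+0+31·38·25=69905 → min 48660.
Optimal order: ((T₁·T₂)·(T₃·T₄)) with cost 48660.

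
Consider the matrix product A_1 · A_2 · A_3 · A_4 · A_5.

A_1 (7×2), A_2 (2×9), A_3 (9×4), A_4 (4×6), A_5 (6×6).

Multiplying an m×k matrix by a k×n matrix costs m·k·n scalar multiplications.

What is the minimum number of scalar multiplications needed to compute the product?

276

Adjacent pairs: A_1A_2 = 7·2·9 = 126; A_2A_3 = 2·9·4 = 72; A_3A_4 = 9·4·6 = 216; A_4A_5 = 4·6·6 = 144.
Length 3: A_1..A_3: k=1: 0+72+7·2·4=128; k=2: 126+0+7·9·4=378 → min 128 | A_2..A_4: k=2: 0+216+2·9·6=324; k=3: 72+0+2·4·6=120 → min 120 | A_3..A_5: k=3: 0+144+9·4·6=360; k=4: 216+0+9·6·6=540 → min 360.
Length 4: A_1..A_4: k=1: 0+120+7·2·6=204; k=2: 126+216+7·9·6=720; k=3: 128+0+7·4·6=296 → min 204 | A_2..A_5: k=2: 0+360+2·9·6=468; k=3: 72+144+2·4·6=264; k=4: 120+0+2·6·6=192 → min 192.
Length 5: A_1..A_5: k=1: 0+192+7·2·6=276; k=2: 126+360+7·9·6=864; k=3: 128+144+7·4·6=440; k=4: 204+0+7·6·6=456 → min 276.
Optimal order: (A_1 · (((A_2 · A_3) · A_4) · A_5)) with cost 276.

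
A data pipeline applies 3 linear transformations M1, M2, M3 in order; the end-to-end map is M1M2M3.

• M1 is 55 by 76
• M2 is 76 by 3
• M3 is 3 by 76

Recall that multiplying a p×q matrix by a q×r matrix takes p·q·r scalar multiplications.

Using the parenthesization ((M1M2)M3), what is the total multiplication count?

25080

(M1M2): 55×76 by 76×3 → 55×3, cost 55·76·3 = 12540
((M1M2)M3): 55×3 by 3×76 → 55×76, cost 55·3·76 = 12540; cumulative 25080
Total: 25080 scalar multiplications.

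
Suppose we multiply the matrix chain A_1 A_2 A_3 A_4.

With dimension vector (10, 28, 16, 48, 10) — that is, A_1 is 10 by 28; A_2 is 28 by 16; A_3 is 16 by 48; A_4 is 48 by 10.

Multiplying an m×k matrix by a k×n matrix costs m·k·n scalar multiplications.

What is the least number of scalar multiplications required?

Adjacent pairs: A_1A_2 = 10·28·16 = 4480; A_2A_3 = 28·16·48 = 21504; A_3A_4 = 16·48·10 = 7680.
Length 3: A_1..A_3: k=1: 0+21504+10·28·48=34944; k=2: 4480+0+10·16·48=12160 → min 12160 | A_2..A_4: k=2: 0+7680+28·16·10=12160; k=3: 21504+0+28·48·10=34944 → min 12160.
Length 4: A_1..A_4: k=1: 0+12160+10·28·10=14960; k=2: 4480+7680+10·16·10=13760; k=3: 12160+0+10·48·10=16960 → min 13760.
Optimal order: ((A_1 A_2) (A_3 A_4)) with cost 13760.

13760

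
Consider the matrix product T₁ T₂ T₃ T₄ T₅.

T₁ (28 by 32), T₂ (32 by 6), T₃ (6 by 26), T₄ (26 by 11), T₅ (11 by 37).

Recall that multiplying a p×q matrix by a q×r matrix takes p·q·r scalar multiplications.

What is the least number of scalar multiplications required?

Adjacent pairs: T₁T₂ = 28·32·6 = 5376; T₂T₃ = 32·6·26 = 4992; T₃T₄ = 6·26·11 = 1716; T₄T₅ = 26·11·37 = 10582.
Length 3: T₁..T₃: k=1: 0+4992+28·32·26=28288; k=2: 5376+0+28·6·26=9744 → min 9744 | T₂..T₄: k=2: 0+1716+32·6·11=3828; k=3: 4992+0+32·26·11=14144 → min 3828 | T₃..T₅: k=3: 0+10582+6·26·37=16354; k=4: 1716+0+6·11·37=4158 → min 4158.
Length 4: T₁..T₄: k=1: 0+3828+28·32·11=13684; k=2: 5376+1716+28·6·11=8940; k=3: 9744+0+28·26·11=17752 → min 8940 | T₂..T₅: k=2: 0+4158+32·6·37=11262; k=3: 4992+10582+32·26·37=46358; k=4: 3828+0+32·11·37=16852 → min 11262.
Length 5: T₁..T₅: k=1: 0+11262+28·32·37=44414; k=2: 5376+4158+28·6·37=15750; k=3: 9744+10582+28·26·37=47262; k=4: 8940+0+28·11·37=20336 → min 15750.
Optimal order: ((T₁ T₂) ((T₃ T₄) T₅)) with cost 15750.

15750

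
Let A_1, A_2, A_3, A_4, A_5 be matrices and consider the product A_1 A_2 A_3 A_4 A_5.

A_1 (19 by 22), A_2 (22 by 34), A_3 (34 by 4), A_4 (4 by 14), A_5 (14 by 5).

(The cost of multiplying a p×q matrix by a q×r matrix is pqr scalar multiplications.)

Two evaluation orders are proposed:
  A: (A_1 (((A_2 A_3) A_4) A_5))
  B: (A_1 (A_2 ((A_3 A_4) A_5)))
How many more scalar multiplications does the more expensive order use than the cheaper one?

2260

Order A = (A_1 (((A_2 A_3) A_4) A_5)): (A_2 A_3): 22×34 by 34×4 → 22×4, cost 22·34·4 = 2992; ((A_2 A_3) A_4): 22×4 by 4×14 → 22×14, cost 22·4·14 = 1232; cumulative 4224; (((A_2 A_3) A_4) A_5): 22×14 by 14×5 → 22×5, cost 22·14·5 = 1540; cumulative 5764; (A_1 (((A_2 A_3) A_4) A_5)): 19×22 by 22×5 → 19×5, cost 19·22·5 = 2090; cumulative 7854. Total 7854.
Order B = (A_1 (A_2 ((A_3 A_4) A_5))): (A_3 A_4): 34×4 by 4×14 → 34×14, cost 34·4·14 = 1904; ((A_3 A_4) A_5): 34×14 by 14×5 → 34×5, cost 34·14·5 = 2380; cumulative 4284; (A_2 ((A_3 A_4) A_5)): 22×34 by 34×5 → 22×5, cost 22·34·5 = 3740; cumulative 8024; (A_1 (A_2 ((A_3 A_4) A_5))): 19×22 by 22×5 → 19×5, cost 19·22·5 = 2090; cumulative 10114. Total 10114.
Difference: |7854 − 10114| = 2260.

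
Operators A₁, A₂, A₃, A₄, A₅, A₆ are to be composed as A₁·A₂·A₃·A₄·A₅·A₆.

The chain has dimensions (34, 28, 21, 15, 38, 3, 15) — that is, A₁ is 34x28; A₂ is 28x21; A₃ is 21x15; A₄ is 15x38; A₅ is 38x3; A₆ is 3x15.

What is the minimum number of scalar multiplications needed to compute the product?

Adjacent pairs: A₁A₂ = 34·28·21 = 19992; A₂A₃ = 28·21·15 = 8820; A₃A₄ = 21·15·38 = 11970; A₄A₅ = 15·38·3 = 1710; A₅A₆ = 38·3·15 = 1710.
Length 3: A₁..A₃: k=1: 0+8820+34·28·15=23100; k=2: 19992+0+34·21·15=30702 → min 23100 | A₂..A₄: k=2: 0+11970+28·21·38=34314; k=3: 8820+0+28·15·38=24780 → min 24780 | A₃..A₅: k=3: 0+1710+21·15·3=2655; k=4: 11970+0+21·38·3=14364 → min 2655 | A₄..A₆: k=4: 0+1710+15·38·15=10260; k=5: 1710+0+15·3·15=2385 → min 2385.
Length 4: A₁..A₄: k=1: 0+24780+34·28·38=60956; k=2: 19992+11970+34·21·38=59094; k=3: 23100+0+34·15·38=42480 → min 42480 | A₂..A₅: k=2: 0+2655+28·21·3=4419; k=3: 8820+1710+28·15·3=11790; k=4: 24780+0+28·38·3=27972 → min 4419 | A₃..A₆: k=3: 0+2385+21·15·15=7110; k=4: 11970+1710+21·38·15=25650; k=5: 2655+0+21·3·15=3600 → min 3600.
Length 5: A₁..A₅: k=1: 0+4419+34·28·3=7275; k=2: 19992+2655+34·21·3=24789; k=3: 23100+1710+34·15·3=26340; k=4: 42480+0+34·38·3=46356 → min 7275 | A₂..A₆: k=2: 0+3600+28·21·15=12420; k=3: 8820+2385+28·15·15=17505; k=4: 24780+1710+28·38·15=42450; k=5: 4419+0+28·3·15=5679 → min 5679.
Length 6: A₁..A₆: k=1: 0+5679+34·28·15=19959; k=2: 19992+3600+34·21·15=34302; k=3: 23100+2385+34·15·15=33135; k=4: 42480+1710+34·38·15=63570; k=5: 7275+0+34·3·15=8805 → min 8805.
Optimal order: ((A₁·(A₂·(A₃·(A₄·A₅))))·A₆) with cost 8805.

8805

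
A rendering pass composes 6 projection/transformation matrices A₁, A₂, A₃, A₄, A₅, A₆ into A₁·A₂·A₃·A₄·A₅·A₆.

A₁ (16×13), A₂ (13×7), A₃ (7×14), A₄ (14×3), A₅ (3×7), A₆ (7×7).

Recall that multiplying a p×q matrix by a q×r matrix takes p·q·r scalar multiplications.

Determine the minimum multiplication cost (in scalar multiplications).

Adjacent pairs: A₁A₂ = 16·13·7 = 1456; A₂A₃ = 13·7·14 = 1274; A₃A₄ = 7·14·3 = 294; A₄A₅ = 14·3·7 = 294; A₅A₆ = 3·7·7 = 147.
Length 3: A₁..A₃: k=1: 0+1274+16·13·14=4186; k=2: 1456+0+16·7·14=3024 → min 3024 | A₂..A₄: k=2: 0+294+13·7·3=567; k=3: 1274+0+13·14·3=1820 → min 567 | A₃..A₅: k=3: 0+294+7·14·7=980; k=4: 294+0+7·3·7=441 → min 441 | A₄..A₆: k=4: 0+147+14·3·7=441; k=5: 294+0+14·7·7=980 → min 441.
Length 4: A₁..A₄: k=1: 0+567+16·13·3=1191; k=2: 1456+294+16·7·3=2086; k=3: 3024+0+16·14·3=3696 → min 1191 | A₂..A₅: k=2: 0+441+13·7·7=1078; k=3: 1274+294+13·14·7=2842; k=4: 567+0+13·3·7=840 → min 840 | A₃..A₆: k=3: 0+441+7·14·7=1127; k=4: 294+147+7·3·7=588; k=5: 441+0+7·7·7=784 → min 588.
Length 5: A₁..A₅: k=1: 0+840+16·13·7=2296; k=2: 1456+441+16·7·7=2681; k=3: 3024+294+16·14·7=4886; k=4: 1191+0+16·3·7=1527 → min 1527 | A₂..A₆: k=2: 0+588+13·7·7=1225; k=3: 1274+441+13·14·7=2989; k=4: 567+147+13·3·7=987; k=5: 840+0+13·7·7=1477 → min 987.
Length 6: A₁..A₆: k=1: 0+987+16·13·7=2443; k=2: 1456+588+16·7·7=2828; k=3: 3024+441+16·14·7=5033; k=4: 1191+147+16·3·7=1674; k=5: 1527+0+16·7·7=2311 → min 1674.
Optimal order: ((A₁·(A₂·(A₃·A₄)))·(A₅·A₆)) with cost 1674.

1674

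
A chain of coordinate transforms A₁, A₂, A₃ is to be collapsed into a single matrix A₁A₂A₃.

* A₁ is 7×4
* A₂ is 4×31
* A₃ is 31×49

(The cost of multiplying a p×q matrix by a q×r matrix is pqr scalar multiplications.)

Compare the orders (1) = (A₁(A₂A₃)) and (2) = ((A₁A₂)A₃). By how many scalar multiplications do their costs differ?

Order (1) = (A₁(A₂A₃)): (A₂A₃): 4×31 by 31×49 → 4×49, cost 4·31·49 = 6076; (A₁(A₂A₃)): 7×4 by 4×49 → 7×49, cost 7·4·49 = 1372; cumulative 7448. Total 7448.
Order (2) = ((A₁A₂)A₃): (A₁A₂): 7×4 by 4×31 → 7×31, cost 7·4·31 = 868; ((A₁A₂)A₃): 7×31 by 31×49 → 7×49, cost 7·31·49 = 10633; cumulative 11501. Total 11501.
Difference: |7448 − 11501| = 4053.

4053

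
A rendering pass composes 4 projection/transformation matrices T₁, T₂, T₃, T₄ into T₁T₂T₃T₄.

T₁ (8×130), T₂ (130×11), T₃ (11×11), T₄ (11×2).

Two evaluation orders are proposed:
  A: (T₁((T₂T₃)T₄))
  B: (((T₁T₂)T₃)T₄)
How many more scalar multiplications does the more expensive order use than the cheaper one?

8086

Order A = (T₁((T₂T₃)T₄)): (T₂T₃): 130×11 by 11×11 → 130×11, cost 130·11·11 = 15730; ((T₂T₃)T₄): 130×11 by 11×2 → 130×2, cost 130·11·2 = 2860; cumulative 18590; (T₁((T₂T₃)T₄)): 8×130 by 130×2 → 8×2, cost 8·130·2 = 2080; cumulative 20670. Total 20670.
Order B = (((T₁T₂)T₃)T₄): (T₁T₂): 8×130 by 130×11 → 8×11, cost 8·130·11 = 11440; ((T₁T₂)T₃): 8×11 by 11×11 → 8×11, cost 8·11·11 = 968; cumulative 12408; (((T₁T₂)T₃)T₄): 8×11 by 11×2 → 8×2, cost 8·11·2 = 176; cumulative 12584. Total 12584.
Difference: |20670 − 12584| = 8086.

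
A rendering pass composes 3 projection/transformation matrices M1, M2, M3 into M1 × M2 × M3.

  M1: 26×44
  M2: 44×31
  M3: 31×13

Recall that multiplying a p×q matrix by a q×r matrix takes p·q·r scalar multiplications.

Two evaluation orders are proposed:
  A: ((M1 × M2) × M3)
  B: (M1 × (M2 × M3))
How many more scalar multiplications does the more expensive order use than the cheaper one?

Order A = ((M1 × M2) × M3): (M1 × M2): 26×44 by 44×31 → 26×31, cost 26·44·31 = 35464; ((M1 × M2) × M3): 26×31 by 31×13 → 26×13, cost 26·31·13 = 10478; cumulative 45942. Total 45942.
Order B = (M1 × (M2 × M3)): (M2 × M3): 44×31 by 31×13 → 44×13, cost 44·31·13 = 17732; (M1 × (M2 × M3)): 26×44 by 44×13 → 26×13, cost 26·44·13 = 14872; cumulative 32604. Total 32604.
Difference: |45942 − 32604| = 13338.

13338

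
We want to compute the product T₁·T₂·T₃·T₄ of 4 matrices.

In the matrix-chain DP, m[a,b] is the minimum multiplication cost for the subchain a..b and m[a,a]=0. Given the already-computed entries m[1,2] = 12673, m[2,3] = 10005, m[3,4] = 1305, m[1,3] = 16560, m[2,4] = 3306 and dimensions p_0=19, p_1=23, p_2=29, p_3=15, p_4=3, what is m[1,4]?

4617

m[1,4] = min over k∈[1,3] of m[1,k]+m[k+1,4]+p_{0}·p_k·p_{4}.
k=1: 0 + 3306 + 19·23·3 = 4617; k=2: 12673 + 1305 + 19·29·3 = 15631; k=3: 16560 + 0 + 19·15·3 = 17415.
Minimum: 4617 at k=1.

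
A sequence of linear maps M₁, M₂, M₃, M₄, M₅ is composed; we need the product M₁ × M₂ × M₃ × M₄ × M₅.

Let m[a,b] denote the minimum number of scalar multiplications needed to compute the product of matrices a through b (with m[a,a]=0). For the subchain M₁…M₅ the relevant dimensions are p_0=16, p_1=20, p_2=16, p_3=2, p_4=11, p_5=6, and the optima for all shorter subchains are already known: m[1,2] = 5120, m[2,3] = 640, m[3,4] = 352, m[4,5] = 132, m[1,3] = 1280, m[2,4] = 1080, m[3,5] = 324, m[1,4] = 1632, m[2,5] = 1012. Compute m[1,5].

1604

m[1,5] = min over k∈[1,4] of m[1,k]+m[k+1,5]+p_{0}·p_k·p_{5}.
k=1: 0 + 1012 + 16·20·6 = 2932; k=2: 5120 + 324 + 16·16·6 = 6980; k=3: 1280 + 132 + 16·2·6 = 1604; k=4: 1632 + 0 + 16·11·6 = 2688.
Minimum: 1604 at k=3.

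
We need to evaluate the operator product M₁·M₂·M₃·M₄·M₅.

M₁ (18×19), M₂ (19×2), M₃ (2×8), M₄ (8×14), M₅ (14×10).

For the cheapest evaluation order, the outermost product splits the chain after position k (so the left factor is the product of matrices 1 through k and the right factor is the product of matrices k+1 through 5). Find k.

Adjacent pairs: M₁M₂ = 18·19·2 = 684; M₂M₃ = 19·2·8 = 304; M₃M₄ = 2·8·14 = 224; M₄M₅ = 8·14·10 = 1120.
Length 3: M₁..M₃: k=1: 0+304+18·19·8=3040; k=2: 684+0+18·2·8=972 → min 972 | M₂..M₄: k=2: 0+224+19·2·14=756; k=3: 304+0+19·8·14=2432 → min 756 | M₃..M₅: k=3: 0+1120+2·8·10=1280; k=4: 224+0+2·14·10=504 → min 504.
Length 4: M₁..M₄: k=1: 0+756+18·19·14=5544; k=2: 684+224+18·2·14=1412; k=3: 972+0+18·8·14=2988 → min 1412 | M₂..M₅: k=2: 0+504+19·2·10=884; k=3: 304+1120+19·8·10=2944; k=4: 756+0+19·14·10=3416 → min 884.
Top-level splits: k=1: (M₁..M₁)·(M₂..M₅) → 0+884+18·19·10 = 4304; k=2: (M₁..M₂)·(M₃..M₅) → 684+504+18·2·10 = 1548; k=3: (M₁..M₃)·(M₄..M₅) → 972+1120+18·8·10 = 3532; k=4: (M₁..M₄)·(M₅..M₅) → 1412+0+18·14·10 = 3932.
Best split is after M₂, i.e. k = 2.

2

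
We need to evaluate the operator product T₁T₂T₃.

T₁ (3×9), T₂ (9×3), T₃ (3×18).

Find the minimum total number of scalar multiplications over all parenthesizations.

243

Order (T₁(T₂T₃)): (T₂T₃): 9×3 by 3×18 → 9×18, cost 9·3·18 = 486; (T₁(T₂T₃)): 3×9 by 9×18 → 3×18, cost 3·9·18 = 486; cumulative 972. Total 972.
Order ((T₁T₂)T₃): (T₁T₂): 3×9 by 9×3 → 3×3, cost 3·9·3 = 81; ((T₁T₂)T₃): 3×3 by 3×18 → 3×18, cost 3·3·18 = 162; cumulative 243. Total 243.
Minimum: 243.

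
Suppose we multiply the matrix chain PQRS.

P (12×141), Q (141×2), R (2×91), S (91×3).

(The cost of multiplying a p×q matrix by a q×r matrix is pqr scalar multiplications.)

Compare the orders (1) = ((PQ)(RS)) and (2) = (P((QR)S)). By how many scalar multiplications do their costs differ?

Order (1) = ((PQ)(RS)): (PQ): 12×141 by 141×2 → 12×2, cost 12·141·2 = 3384; (RS): 2×91 by 91×3 → 2×3, cost 2·91·3 = 546; ((PQ)(RS)): 12×2 by 2×3 → 12×3, cost 12·2·3 = 72; cumulative 4002. Total 4002.
Order (2) = (P((QR)S)): (QR): 141×2 by 2×91 → 141×91, cost 141·2·91 = 25662; ((QR)S): 141×91 by 91×3 → 141×3, cost 141·91·3 = 38493; cumulative 64155; (P((QR)S)): 12×141 by 141×3 → 12×3, cost 12·141·3 = 5076; cumulative 69231. Total 69231.
Difference: |4002 − 69231| = 65229.

65229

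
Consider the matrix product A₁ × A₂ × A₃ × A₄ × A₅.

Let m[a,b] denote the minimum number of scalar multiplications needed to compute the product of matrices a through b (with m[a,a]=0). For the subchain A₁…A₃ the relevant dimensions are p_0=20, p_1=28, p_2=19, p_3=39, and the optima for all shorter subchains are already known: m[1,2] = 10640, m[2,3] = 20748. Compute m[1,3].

25460

m[1,3] = min over k∈[1,2] of m[1,k]+m[k+1,3]+p_{0}·p_k·p_{3}.
k=1: 0 + 20748 + 20·28·39 = 42588; k=2: 10640 + 0 + 20·19·39 = 25460.
Minimum: 25460 at k=2.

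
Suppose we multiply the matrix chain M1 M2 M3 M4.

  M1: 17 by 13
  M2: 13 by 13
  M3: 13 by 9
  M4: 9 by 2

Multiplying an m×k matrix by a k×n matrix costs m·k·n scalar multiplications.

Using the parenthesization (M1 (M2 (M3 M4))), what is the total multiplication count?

1014

(M3 M4): 13×9 by 9×2 → 13×2, cost 13·9·2 = 234
(M2 (M3 M4)): 13×13 by 13×2 → 13×2, cost 13·13·2 = 338; cumulative 572
(M1 (M2 (M3 M4))): 17×13 by 13×2 → 17×2, cost 17·13·2 = 442; cumulative 1014
Total: 1014 scalar multiplications.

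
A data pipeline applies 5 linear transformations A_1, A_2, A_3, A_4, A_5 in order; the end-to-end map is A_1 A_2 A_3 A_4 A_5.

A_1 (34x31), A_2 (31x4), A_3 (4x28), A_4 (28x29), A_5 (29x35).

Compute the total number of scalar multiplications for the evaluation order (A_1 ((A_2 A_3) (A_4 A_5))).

99162

(A_2 A_3): 31×4 by 4×28 → 31×28, cost 31·4·28 = 3472
(A_4 A_5): 28×29 by 29×35 → 28×35, cost 28·29·35 = 28420
((A_2 A_3) (A_4 A_5)): 31×28 by 28×35 → 31×35, cost 31·28·35 = 30380; cumulative 62272
(A_1 ((A_2 A_3) (A_4 A_5))): 34×31 by 31×35 → 34×35, cost 34·31·35 = 36890; cumulative 99162
Total: 99162 scalar multiplications.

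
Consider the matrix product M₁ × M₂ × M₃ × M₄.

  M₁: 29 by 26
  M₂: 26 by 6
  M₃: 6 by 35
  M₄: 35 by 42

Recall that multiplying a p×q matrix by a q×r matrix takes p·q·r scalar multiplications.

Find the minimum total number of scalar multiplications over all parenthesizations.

20652

Adjacent pairs: M₁M₂ = 29·26·6 = 4524; M₂M₃ = 26·6·35 = 5460; M₃M₄ = 6·35·42 = 8820.
Length 3: M₁..M₃: k=1: 0+5460+29·26·35=31850; k=2: 4524+0+29·6·35=10614 → min 10614 | M₂..M₄: k=2: 0+8820+26·6·42=15372; k=3: 5460+0+26·35·42=43680 → min 15372.
Length 4: M₁..M₄: k=1: 0+15372+29·26·42=47040; k=2: 4524+8820+29·6·42=20652; k=3: 10614+0+29·35·42=53244 → min 20652.
Optimal order: ((M₁ × M₂) × (M₃ × M₄)) with cost 20652.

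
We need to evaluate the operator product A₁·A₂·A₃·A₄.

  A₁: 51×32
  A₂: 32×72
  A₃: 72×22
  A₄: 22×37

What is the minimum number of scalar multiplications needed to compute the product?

128106

Adjacent pairs: A₁A₂ = 51·32·72 = 117504; A₂A₃ = 32·72·22 = 50688; A₃A₄ = 72·22·37 = 58608.
Length 3: A₁..A₃: k=1: 0+50688+51·32·22=86592; k=2: 117504+0+51·72·22=198288 → min 86592 | A₂..A₄: k=2: 0+58608+32·72·37=143856; k=3: 50688+0+32·22·37=76736 → min 76736.
Length 4: A₁..A₄: k=1: 0+76736+51·32·37=137120; k=2: 117504+58608+51·72·37=311976; k=3: 86592+0+51·22·37=128106 → min 128106.
Optimal order: ((A₁·(A₂·A₃))·A₄) with cost 128106.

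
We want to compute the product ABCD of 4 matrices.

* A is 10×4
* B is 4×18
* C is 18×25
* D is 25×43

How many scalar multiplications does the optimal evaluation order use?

7820

Adjacent pairs: AB = 10·4·18 = 720; BC = 4·18·25 = 1800; CD = 18·25·43 = 19350.
Length 3: A..C: k=1: 0+1800+10·4·25=2800; k=2: 720+0+10·18·25=5220 → min 2800 | B..D: k=2: 0+19350+4·18·43=22446; k=3: 1800+0+4·25·43=6100 → min 6100.
Length 4: A..D: k=1: 0+6100+10·4·43=7820; k=2: 720+19350+10·18·43=27810; k=3: 2800+0+10·25·43=13550 → min 7820.
Optimal order: (A((BC)D)) with cost 7820.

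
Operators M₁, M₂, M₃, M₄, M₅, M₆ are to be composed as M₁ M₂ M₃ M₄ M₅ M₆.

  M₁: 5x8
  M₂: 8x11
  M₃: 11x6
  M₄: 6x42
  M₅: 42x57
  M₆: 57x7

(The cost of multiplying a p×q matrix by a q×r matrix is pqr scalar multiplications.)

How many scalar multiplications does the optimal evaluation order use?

15993

Adjacent pairs: M₁M₂ = 5·8·11 = 440; M₂M₃ = 8·11·6 = 528; M₃M₄ = 11·6·42 = 2772; M₄M₅ = 6·42·57 = 14364; M₅M₆ = 42·57·7 = 16758.
Length 3: M₁..M₃: k=1: 0+528+5·8·6=768; k=2: 440+0+5·11·6=770 → min 768 | M₂..M₄: k=2: 0+2772+8·11·42=6468; k=3: 528+0+8·6·42=2544 → min 2544 | M₃..M₅: k=3: 0+14364+11·6·57=18126; k=4: 2772+0+11·42·57=29106 → min 18126 | M₄..M₆: k=4: 0+16758+6·42·7=18522; k=5: 14364+0+6·57·7=16758 → min 16758.
Length 4: M₁..M₄: k=1: 0+2544+5·8·42=4224; k=2: 440+2772+5·11·42=5522; k=3: 768+0+5·6·42=2028 → min 2028 | M₂..M₅: k=2: 0+18126+8·11·57=23142; k=3: 528+14364+8·6·57=17628; k=4: 2544+0+8·42·57=21696 → min 17628 | M₃..M₆: k=3: 0+16758+11·6·7=17220; k=4: 2772+16758+11·42·7=22764; k=5: 18126+0+11·57·7=22515 → min 17220.
Length 5: M₁..M₅: k=1: 0+17628+5·8·57=19908; k=2: 440+18126+5·11·57=21701; k=3: 768+14364+5·6·57=16842; k=4: 2028+0+5·42·57=13998 → min 13998 | M₂..M₆: k=2: 0+17220+8·11·7=17836; k=3: 528+16758+8·6·7=17622; k=4: 2544+16758+8·42·7=21654; k=5: 17628+0+8·57·7=20820 → min 17622.
Length 6: M₁..M₆: k=1: 0+17622+5·8·7=17902; k=2: 440+17220+5·11·7=18045; k=3: 768+16758+5·6·7=17736; k=4: 2028+16758+5·42·7=20256; k=5: 13998+0+5·57·7=15993 → min 15993.
Optimal order: ((((M₁ (M₂ M₃)) M₄) M₅) M₆) with cost 15993.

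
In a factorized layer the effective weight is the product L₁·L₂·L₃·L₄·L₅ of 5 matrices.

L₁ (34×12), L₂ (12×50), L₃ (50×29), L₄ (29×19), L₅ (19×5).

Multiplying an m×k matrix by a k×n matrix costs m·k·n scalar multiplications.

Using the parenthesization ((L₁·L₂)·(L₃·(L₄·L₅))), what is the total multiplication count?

(L₁·L₂): 34×12 by 12×50 → 34×50, cost 34·12·50 = 20400
(L₄·L₅): 29×19 by 19×5 → 29×5, cost 29·19·5 = 2755
(L₃·(L₄·L₅)): 50×29 by 29×5 → 50×5, cost 50·29·5 = 7250; cumulative 10005
((L₁·L₂)·(L₃·(L₄·L₅))): 34×50 by 50×5 → 34×5, cost 34·50·5 = 8500; cumulative 38905
Total: 38905 scalar multiplications.

38905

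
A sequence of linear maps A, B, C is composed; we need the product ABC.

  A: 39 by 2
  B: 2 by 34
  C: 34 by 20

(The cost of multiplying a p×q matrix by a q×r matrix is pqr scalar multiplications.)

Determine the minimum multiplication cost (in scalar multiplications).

Order (A(BC)): (BC): 2×34 by 34×20 → 2×20, cost 2·34·20 = 1360; (A(BC)): 39×2 by 2×20 → 39×20, cost 39·2·20 = 1560; cumulative 2920. Total 2920.
Order ((AB)C): (AB): 39×2 by 2×34 → 39×34, cost 39·2·34 = 2652; ((AB)C): 39×34 by 34×20 → 39×20, cost 39·34·20 = 26520; cumulative 29172. Total 29172.
Minimum: 2920.

2920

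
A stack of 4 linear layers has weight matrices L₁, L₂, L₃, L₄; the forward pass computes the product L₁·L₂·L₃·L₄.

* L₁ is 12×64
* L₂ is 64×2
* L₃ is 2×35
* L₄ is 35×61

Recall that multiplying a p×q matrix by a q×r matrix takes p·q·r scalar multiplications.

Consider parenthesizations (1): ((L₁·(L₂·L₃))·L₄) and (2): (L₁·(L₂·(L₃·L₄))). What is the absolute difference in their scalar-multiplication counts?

1946

Order (1) = ((L₁·(L₂·L₃))·L₄): (L₂·L₃): 64×2 by 2×35 → 64×35, cost 64·2·35 = 4480; (L₁·(L₂·L₃)): 12×64 by 64×35 → 12×35, cost 12·64·35 = 26880; cumulative 31360; ((L₁·(L₂·L₃))·L₄): 12×35 by 35×61 → 12×61, cost 12·35·61 = 25620; cumulative 56980. Total 56980.
Order (2) = (L₁·(L₂·(L₃·L₄))): (L₃·L₄): 2×35 by 35×61 → 2×61, cost 2·35·61 = 4270; (L₂·(L₃·L₄)): 64×2 by 2×61 → 64×61, cost 64·2·61 = 7808; cumulative 12078; (L₁·(L₂·(L₃·L₄))): 12×64 by 64×61 → 12×61, cost 12·64·61 = 46848; cumulative 58926. Total 58926.
Difference: |56980 − 58926| = 1946.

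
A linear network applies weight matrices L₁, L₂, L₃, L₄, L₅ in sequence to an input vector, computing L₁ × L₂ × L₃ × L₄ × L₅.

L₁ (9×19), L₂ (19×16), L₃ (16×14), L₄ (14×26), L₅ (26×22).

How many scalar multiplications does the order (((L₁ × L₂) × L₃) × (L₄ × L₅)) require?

15532

(L₁ × L₂): 9×19 by 19×16 → 9×16, cost 9·19·16 = 2736
((L₁ × L₂) × L₃): 9×16 by 16×14 → 9×14, cost 9·16·14 = 2016; cumulative 4752
(L₄ × L₅): 14×26 by 26×22 → 14×22, cost 14·26·22 = 8008
(((L₁ × L₂) × L₃) × (L₄ × L₅)): 9×14 by 14×22 → 9×22, cost 9·14·22 = 2772; cumulative 15532
Total: 15532 scalar multiplications.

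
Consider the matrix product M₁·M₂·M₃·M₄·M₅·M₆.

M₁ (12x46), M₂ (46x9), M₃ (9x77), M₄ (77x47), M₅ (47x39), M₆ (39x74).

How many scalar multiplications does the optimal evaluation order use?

88002

Adjacent pairs: M₁M₂ = 12·46·9 = 4968; M₂M₃ = 46·9·77 = 31878; M₃M₄ = 9·77·47 = 32571; M₄M₅ = 77·47·39 = 141141; M₅M₆ = 47·39·74 = 135642.
Length 3: M₁..M₃: k=1: 0+31878+12·46·77=74382; k=2: 4968+0+12·9·77=13284 → min 13284 | M₂..M₄: k=2: 0+32571+46·9·47=52029; k=3: 31878+0+46·77·47=198352 → min 52029 | M₃..M₅: k=3: 0+141141+9·77·39=168168; k=4: 32571+0+9·47·39=49068 → min 49068 | M₄..M₆: k=4: 0+135642+77·47·74=403448; k=5: 141141+0+77·39·74=363363 → min 363363.
Length 4: M₁..M₄: k=1: 0+52029+12·46·47=77973; k=2: 4968+32571+12·9·47=42615; k=3: 13284+0+12·77·47=56712 → min 42615 | M₂..M₅: k=2: 0+49068+46·9·39=65214; k=3: 31878+141141+46·77·39=311157; k=4: 52029+0+46·47·39=136347 → min 65214 | M₃..M₆: k=3: 0+363363+9·77·74=414645; k=4: 32571+135642+9·47·74=199515; k=5: 49068+0+9·39·74=75042 → min 75042.
Length 5: M₁..M₅: k=1: 0+65214+12·46·39=86742; k=2: 4968+49068+12·9·39=58248; k=3: 13284+141141+12·77·39=190461; k=4: 42615+0+12·47·39=64611 → min 58248 | M₂..M₆: k=2: 0+75042+46·9·74=105678; k=3: 31878+363363+46·77·74=657349; k=4: 52029+135642+46·47·74=347659; k=5: 65214+0+46·39·74=197970 → min 105678.
Length 6: M₁..M₆: k=1: 0+105678+12·46·74=146526; k=2: 4968+75042+12·9·74=88002; k=3: 13284+363363+12·77·74=445023; k=4: 42615+135642+12·47·74=219993; k=5: 58248+0+12·39·74=92880 → min 88002.
Optimal order: ((M₁·M₂)·(((M₃·M₄)·M₅)·M₆)) with cost 88002.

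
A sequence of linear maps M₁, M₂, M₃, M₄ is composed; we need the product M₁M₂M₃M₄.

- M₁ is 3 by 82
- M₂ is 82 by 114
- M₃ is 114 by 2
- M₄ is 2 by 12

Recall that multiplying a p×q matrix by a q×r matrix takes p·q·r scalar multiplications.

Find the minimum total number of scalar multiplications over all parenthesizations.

Adjacent pairs: M₁M₂ = 3·82·114 = 28044; M₂M₃ = 82·114·2 = 18696; M₃M₄ = 114·2·12 = 2736.
Length 3: M₁..M₃: k=1: 0+18696+3·82·2=19188; k=2: 28044+0+3·114·2=28728 → min 19188 | M₂..M₄: k=2: 0+2736+82·114·12=114912; k=3: 18696+0+82·2·12=20664 → min 20664.
Length 4: M₁..M₄: k=1: 0+20664+3·82·12=23616; k=2: 28044+2736+3·114·12=34884; k=3: 19188+0+3·2·12=19260 → min 19260.
Optimal order: ((M₁(M₂M₃))M₄) with cost 19260.

19260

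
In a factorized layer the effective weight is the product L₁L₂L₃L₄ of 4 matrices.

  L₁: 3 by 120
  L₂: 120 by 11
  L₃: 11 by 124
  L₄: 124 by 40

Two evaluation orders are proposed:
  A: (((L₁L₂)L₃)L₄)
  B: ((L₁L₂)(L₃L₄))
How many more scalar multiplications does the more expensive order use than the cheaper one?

36908

Order A = (((L₁L₂)L₃)L₄): (L₁L₂): 3×120 by 120×11 → 3×11, cost 3·120·11 = 3960; ((L₁L₂)L₃): 3×11 by 11×124 → 3×124, cost 3·11·124 = 4092; cumulative 8052; (((L₁L₂)L₃)L₄): 3×124 by 124×40 → 3×40, cost 3·124·40 = 14880; cumulative 22932. Total 22932.
Order B = ((L₁L₂)(L₃L₄)): (L₁L₂): 3×120 by 120×11 → 3×11, cost 3·120·11 = 3960; (L₃L₄): 11×124 by 124×40 → 11×40, cost 11·124·40 = 54560; ((L₁L₂)(L₃L₄)): 3×11 by 11×40 → 3×40, cost 3·11·40 = 1320; cumulative 59840. Total 59840.
Difference: |22932 − 59840| = 36908.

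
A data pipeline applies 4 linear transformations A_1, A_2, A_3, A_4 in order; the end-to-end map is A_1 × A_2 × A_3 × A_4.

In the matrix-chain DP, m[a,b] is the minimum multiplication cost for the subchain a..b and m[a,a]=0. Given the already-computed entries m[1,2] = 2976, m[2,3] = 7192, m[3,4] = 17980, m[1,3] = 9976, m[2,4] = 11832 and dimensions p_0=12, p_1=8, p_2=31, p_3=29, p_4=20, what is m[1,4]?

m[1,4] = min over k∈[1,3] of m[1,k]+m[k+1,4]+p_{0}·p_k·p_{4}.
k=1: 0 + 11832 + 12·8·20 = 13752; k=2: 2976 + 17980 + 12·31·20 = 28396; k=3: 9976 + 0 + 12·29·20 = 16936.
Minimum: 13752 at k=1.

13752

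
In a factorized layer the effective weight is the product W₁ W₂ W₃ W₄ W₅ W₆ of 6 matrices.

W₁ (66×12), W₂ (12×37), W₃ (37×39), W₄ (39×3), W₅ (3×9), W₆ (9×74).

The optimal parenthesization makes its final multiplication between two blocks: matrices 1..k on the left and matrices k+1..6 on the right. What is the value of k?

4

Adjacent pairs: W₁W₂ = 66·12·37 = 29304; W₂W₃ = 12·37·39 = 17316; W₃W₄ = 37·39·3 = 4329; W₄W₅ = 39·3·9 = 1053; W₅W₆ = 3·9·74 = 1998.
Length 3: W₁..W₃: k=1: 0+17316+66·12·39=48204; k=2: 29304+0+66·37·39=124542 → min 48204 | W₂..W₄: k=2: 0+4329+12·37·3=5661; k=3: 17316+0+12·39·3=18720 → min 5661 | W₃..W₅: k=3: 0+1053+37·39·9=14040; k=4: 4329+0+37·3·9=5328 → min 5328 | W₄..W₆: k=4: 0+1998+39·3·74=10656; k=5: 1053+0+39·9·74=27027 → min 10656.
Length 4: W₁..W₄: k=1: 0+5661+66·12·3=8037; k=2: 29304+4329+66·37·3=40959; k=3: 48204+0+66·39·3=55926 → min 8037 | W₂..W₅: k=2: 0+5328+12·37·9=9324; k=3: 17316+1053+12·39·9=22581; k=4: 5661+0+12·3·9=5985 → min 5985 | W₃..W₆: k=3: 0+10656+37·39·74=117438; k=4: 4329+1998+37·3·74=14541; k=5: 5328+0+37·9·74=29970 → min 14541.
Length 5: W₁..W₅: k=1: 0+5985+66·12·9=13113; k=2: 29304+5328+66·37·9=56610; k=3: 48204+1053+66·39·9=72423; k=4: 8037+0+66·3·9=9819 → min 9819 | W₂..W₆: k=2: 0+14541+12·37·74=47397; k=3: 17316+10656+12·39·74=62604; k=4: 5661+1998+12·3·74=10323; k=5: 5985+0+12·9·74=13977 → min 10323.
Top-level splits: k=1: (W₁..W₁)·(W₂..W₆) → 0+10323+66·12·74 = 68931; k=2: (W₁..W₂)·(W₃..W₆) → 29304+14541+66·37·74 = 224553; k=3: (W₁..W₃)·(W₄..W₆) → 48204+10656+66·39·74 = 249336; k=4: (W₁..W₄)·(W₅..W₆) → 8037+1998+66·3·74 = 24687; k=5: (W₁..W₅)·(W₆..W₆) → 9819+0+66·9·74 = 53775.
Best split is after W₄, i.e. k = 4.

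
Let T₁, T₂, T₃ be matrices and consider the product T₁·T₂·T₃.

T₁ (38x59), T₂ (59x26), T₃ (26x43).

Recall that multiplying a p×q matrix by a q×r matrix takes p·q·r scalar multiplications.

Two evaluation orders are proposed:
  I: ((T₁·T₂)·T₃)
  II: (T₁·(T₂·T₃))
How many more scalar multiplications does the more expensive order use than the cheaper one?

Order I = ((T₁·T₂)·T₃): (T₁·T₂): 38×59 by 59×26 → 38×26, cost 38·59·26 = 58292; ((T₁·T₂)·T₃): 38×26 by 26×43 → 38×43, cost 38·26·43 = 42484; cumulative 100776. Total 100776.
Order II = (T₁·(T₂·T₃)): (T₂·T₃): 59×26 by 26×43 → 59×43, cost 59·26·43 = 65962; (T₁·(T₂·T₃)): 38×59 by 59×43 → 38×43, cost 38·59·43 = 96406; cumulative 162368. Total 162368.
Difference: |100776 − 162368| = 61592.

61592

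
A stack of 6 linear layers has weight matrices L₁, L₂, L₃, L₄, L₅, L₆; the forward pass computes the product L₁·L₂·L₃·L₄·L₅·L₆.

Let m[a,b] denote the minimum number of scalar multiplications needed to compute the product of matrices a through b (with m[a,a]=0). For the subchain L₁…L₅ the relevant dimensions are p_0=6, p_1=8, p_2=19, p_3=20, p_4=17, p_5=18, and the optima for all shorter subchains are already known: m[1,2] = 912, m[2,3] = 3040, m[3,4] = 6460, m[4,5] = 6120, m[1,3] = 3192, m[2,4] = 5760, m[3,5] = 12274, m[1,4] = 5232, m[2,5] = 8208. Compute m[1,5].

7068

m[1,5] = min over k∈[1,4] of m[1,k]+m[k+1,5]+p_{0}·p_k·p_{5}.
k=1: 0 + 8208 + 6·8·18 = 9072; k=2: 912 + 12274 + 6·19·18 = 15238; k=3: 3192 + 6120 + 6·20·18 = 11472; k=4: 5232 + 0 + 6·17·18 = 7068.
Minimum: 7068 at k=4.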